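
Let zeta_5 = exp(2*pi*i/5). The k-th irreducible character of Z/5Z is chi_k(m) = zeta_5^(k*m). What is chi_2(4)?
chi_2(4) = zeta_5^8 = exp(-4*I*pi/5)

Explanation: chi_2(4) = zeta_5^(2*4) = zeta_5^8. Since zeta_5^5 = 1, this equals zeta_5^3 = exp(2*pi*i*3/5) = exp(-4*I*pi/5).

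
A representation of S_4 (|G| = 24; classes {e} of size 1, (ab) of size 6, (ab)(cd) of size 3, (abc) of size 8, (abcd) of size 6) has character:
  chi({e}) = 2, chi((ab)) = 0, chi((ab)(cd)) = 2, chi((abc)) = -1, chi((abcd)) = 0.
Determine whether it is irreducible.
Irreducible: <chi, chi> = 1.

Explanation: <chi, chi> = (1/|G|) sum_C |C| * |chi(C)|^2 = (1/24)[1*|2|^2 + 6*|0|^2 + 3*|2|^2 + 8*|-1|^2 + 6*|0|^2]
  = (1/24)[(4) + (0) + (12) + (8) + (0)] = 24/24 = 1.
A character is irreducible iff <chi, chi> = 1, so this representation is irreducible.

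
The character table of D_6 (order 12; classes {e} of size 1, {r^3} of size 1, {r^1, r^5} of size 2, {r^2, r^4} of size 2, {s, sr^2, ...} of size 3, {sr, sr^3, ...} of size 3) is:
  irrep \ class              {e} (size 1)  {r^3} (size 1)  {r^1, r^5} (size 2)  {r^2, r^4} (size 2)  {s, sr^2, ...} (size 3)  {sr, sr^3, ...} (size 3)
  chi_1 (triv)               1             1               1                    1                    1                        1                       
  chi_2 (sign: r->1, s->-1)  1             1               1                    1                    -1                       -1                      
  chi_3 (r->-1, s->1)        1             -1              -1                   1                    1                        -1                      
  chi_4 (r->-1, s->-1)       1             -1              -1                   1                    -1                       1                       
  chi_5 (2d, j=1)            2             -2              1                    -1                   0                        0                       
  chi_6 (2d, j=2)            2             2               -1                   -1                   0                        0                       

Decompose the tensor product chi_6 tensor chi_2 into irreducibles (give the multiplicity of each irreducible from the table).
chi_6 tensor chi_2 = chi_6 (all other irreducibles have multiplicity 0).

Justification: The character of a tensor product is the pointwise product (chi_6 * chi_2)(C) = chi_6(C) * chi_2(C):
  {e}: (2)*(1), {r^3}: (2)*(1), {r^1, r^5}: (-1)*(1), {r^2, r^4}: (-1)*(1), {s, sr^2, ...}: (0)*(-1), {sr, sr^3, ...}: (0)*(-1)
so (chi_6 * chi_2) takes values
  {e} -> 2, {r^3} -> 2, {r^1, r^5} -> -1, {r^2, r^4} -> -1, {s, sr^2, ...} -> 0, {sr, sr^3, ...} -> 0.
Now take the inner product of this character with each irreducible chi from the table, <chi_6*chi_2, chi> = (1/12) sum_C |C| (chi_6*chi_2)(C) conj(chi(C)):
  <chi_6*chi_2, chi_1> = (1/12)[1*(2)*conj(1) + 1*(2)*conj(1) + 2*(-1)*conj(1) + 2*(-1)*conj(1) + 3*(0)*conj(1) + 3*(0)*conj(1)]
      = (1/12)[(2) + (2) + (-2) + (-2) + (0) + (0)] = 0/12 = 0
  <chi_6*chi_2, chi_2> = (1/12)[1*(2)*conj(1) + 1*(2)*conj(1) + 2*(-1)*conj(1) + 2*(-1)*conj(1) + 3*(0)*conj(-1) + 3*(0)*conj(-1)]
      = (1/12)[(2) + (2) + (-2) + (-2) + (0) + (0)] = 0/12 = 0
  <chi_6*chi_2, chi_3> = (1/12)[1*(2)*conj(1) + 1*(2)*conj(-1) + 2*(-1)*conj(-1) + 2*(-1)*conj(1) + 3*(0)*conj(1) + 3*(0)*conj(-1)]
      = (1/12)[(2) + (-2) + (2) + (-2) + (0) + (0)] = 0/12 = 0
  <chi_6*chi_2, chi_4> = (1/12)[1*(2)*conj(1) + 1*(2)*conj(-1) + 2*(-1)*conj(-1) + 2*(-1)*conj(1) + 3*(0)*conj(-1) + 3*(0)*conj(1)]
      = (1/12)[(2) + (-2) + (2) + (-2) + (0) + (0)] = 0/12 = 0
  <chi_6*chi_2, chi_5> = (1/12)[1*(2)*conj(2) + 1*(2)*conj(-2) + 2*(-1)*conj(1) + 2*(-1)*conj(-1) + 3*(0)*conj(0) + 3*(0)*conj(0)]
      = (1/12)[(4) + (-4) + (-2) + (2) + (0) + (0)] = 0/12 = 0
  <chi_6*chi_2, chi_6> = (1/12)[1*(2)*conj(2) + 1*(2)*conj(2) + 2*(-1)*conj(-1) + 2*(-1)*conj(-1) + 3*(0)*conj(0) + 3*(0)*conj(0)]
      = (1/12)[(4) + (4) + (2) + (2) + (0) + (0)] = 12/12 = 1
Hence the multiplicities are chi_6: 1. Dimension check: dim(chi_6)*dim(chi_2) = 2*1 = 2 and sum (mult * dim) = 1*2 = 2.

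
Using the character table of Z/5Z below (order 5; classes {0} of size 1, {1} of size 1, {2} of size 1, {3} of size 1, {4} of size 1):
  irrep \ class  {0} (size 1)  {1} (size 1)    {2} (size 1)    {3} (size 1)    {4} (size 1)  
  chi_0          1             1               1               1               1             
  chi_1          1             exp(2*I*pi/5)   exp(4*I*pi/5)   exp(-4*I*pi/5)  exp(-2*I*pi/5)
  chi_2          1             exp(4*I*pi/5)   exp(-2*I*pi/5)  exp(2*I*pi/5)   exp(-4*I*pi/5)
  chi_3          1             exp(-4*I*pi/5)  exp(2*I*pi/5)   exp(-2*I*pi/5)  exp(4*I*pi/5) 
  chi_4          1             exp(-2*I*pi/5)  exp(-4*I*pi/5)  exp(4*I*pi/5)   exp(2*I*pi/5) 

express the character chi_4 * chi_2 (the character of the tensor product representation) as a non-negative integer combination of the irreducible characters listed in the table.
chi_4 tensor chi_2 = chi_1 (all other irreducibles have multiplicity 0).

Solution. The character of a tensor product is the pointwise product (chi_4 * chi_2)(C) = chi_4(C) * chi_2(C):
  {0}: (1)*(1), {1}: (exp(-2*I*pi/5))*(exp(4*I*pi/5)), {2}: (exp(-4*I*pi/5))*(exp(-2*I*pi/5)), {3}: (exp(4*I*pi/5))*(exp(2*I*pi/5)), {4}: (exp(2*I*pi/5))*(exp(-4*I*pi/5))
so (chi_4 * chi_2) takes values
  {0} -> 1, {1} -> exp(2*I*pi/5), {2} -> exp(4*I*pi/5), {3} -> exp(-4*I*pi/5), {4} -> exp(-2*I*pi/5).
Now take the inner product of this character with each irreducible chi from the table, <chi_4*chi_2, chi> = (1/5) sum_C |C| (chi_4*chi_2)(C) conj(chi(C)):
  <chi_4*chi_2, chi_0> = (1/5)[1*(1)*conj(1) + 1*(exp(2*I*pi/5))*conj(1) + 1*(exp(4*I*pi/5))*conj(1) + 1*(exp(-4*I*pi/5))*conj(1) + 1*(exp(-2*I*pi/5))*conj(1)]
      = (1/5)[(1) + (exp(2*I*pi/5)) + (exp(4*I*pi/5)) + (exp(-4*I*pi/5)) + (exp(-2*I*pi/5))] = 0/5 = 0
  <chi_4*chi_2, chi_1> = (1/5)[1*(1)*conj(1) + 1*(exp(2*I*pi/5))*conj(exp(2*I*pi/5)) + 1*(exp(4*I*pi/5))*conj(exp(4*I*pi/5)) + 1*(exp(-4*I*pi/5))*conj(exp(-4*I*pi/5)) + 1*(exp(-2*I*pi/5))*conj(exp(-2*I*pi/5))]
      = (1/5)[(1) + (1) + (1) + (1) + (1)] = 5/5 = 1
  <chi_4*chi_2, chi_2> = (1/5)[1*(1)*conj(1) + 1*(exp(2*I*pi/5))*conj(exp(4*I*pi/5)) + 1*(exp(4*I*pi/5))*conj(exp(-2*I*pi/5)) + 1*(exp(-4*I*pi/5))*conj(exp(2*I*pi/5)) + 1*(exp(-2*I*pi/5))*conj(exp(-4*I*pi/5))]
      = (1/5)[(1) + (exp(-2*I*pi/5)) + (exp(-4*I*pi/5)) + (exp(4*I*pi/5)) + (exp(2*I*pi/5))] = 0/5 = 0
  <chi_4*chi_2, chi_3> = (1/5)[1*(1)*conj(1) + 1*(exp(2*I*pi/5))*conj(exp(-4*I*pi/5)) + 1*(exp(4*I*pi/5))*conj(exp(2*I*pi/5)) + 1*(exp(-4*I*pi/5))*conj(exp(-2*I*pi/5)) + 1*(exp(-2*I*pi/5))*conj(exp(4*I*pi/5))]
      = (1/5)[(1) + (exp(-4*I*pi/5)) + (exp(2*I*pi/5)) + (exp(-2*I*pi/5)) + (exp(4*I*pi/5))] = 0/5 = 0
  <chi_4*chi_2, chi_4> = (1/5)[1*(1)*conj(1) + 1*(exp(2*I*pi/5))*conj(exp(-2*I*pi/5)) + 1*(exp(4*I*pi/5))*conj(exp(-4*I*pi/5)) + 1*(exp(-4*I*pi/5))*conj(exp(4*I*pi/5)) + 1*(exp(-2*I*pi/5))*conj(exp(2*I*pi/5))]
      = (1/5)[(1) + (exp(4*I*pi/5)) + (exp(-2*I*pi/5)) + (exp(2*I*pi/5)) + (exp(-4*I*pi/5))] = 0/5 = 0
(Exp terms are combined using exp(i*s)*conj(exp(i*t)) = exp(i*(s-t)), and sums of them are collapsed using the identity that for every m > 1 the m distinct m-th roots of unity sum to 0, e.g. 1 + exp(2*I*pi/3) + exp(-2*I*pi/3) = 0.)
Hence the multiplicities are chi_1: 1. Dimension check: dim(chi_4)*dim(chi_2) = 1*1 = 1 and sum (mult * dim) = 1*1 = 1.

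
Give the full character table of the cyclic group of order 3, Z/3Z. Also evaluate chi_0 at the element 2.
Character table of Z/3Z (irreps indexed chi_0,...,chi_2 with chi_k(m) = zeta_3^(k*m), zeta_3 = exp(2*pi*i/3)):
  irrep \ class  {0} (size 1)  {1} (size 1)    {2} (size 1)  
  chi_0          1             1               1             
  chi_1          1             exp(2*I*pi/3)   exp(-2*I*pi/3)
  chi_2          1             exp(-2*I*pi/3)  exp(2*I*pi/3) 

Spot check: chi_0(2) = zeta_3^(0*2) = zeta_3^0 = 1.

Proof sketch: Z/3Z is abelian, so all 3 irreducible complex representations are 1-dimensional. They are given by chi_k(m) = zeta_3^(k*m) for k = 0,...,2. Row orthogonality: sum_m chi_k(m) conj(chi_l(m)) = 3 * [k = l].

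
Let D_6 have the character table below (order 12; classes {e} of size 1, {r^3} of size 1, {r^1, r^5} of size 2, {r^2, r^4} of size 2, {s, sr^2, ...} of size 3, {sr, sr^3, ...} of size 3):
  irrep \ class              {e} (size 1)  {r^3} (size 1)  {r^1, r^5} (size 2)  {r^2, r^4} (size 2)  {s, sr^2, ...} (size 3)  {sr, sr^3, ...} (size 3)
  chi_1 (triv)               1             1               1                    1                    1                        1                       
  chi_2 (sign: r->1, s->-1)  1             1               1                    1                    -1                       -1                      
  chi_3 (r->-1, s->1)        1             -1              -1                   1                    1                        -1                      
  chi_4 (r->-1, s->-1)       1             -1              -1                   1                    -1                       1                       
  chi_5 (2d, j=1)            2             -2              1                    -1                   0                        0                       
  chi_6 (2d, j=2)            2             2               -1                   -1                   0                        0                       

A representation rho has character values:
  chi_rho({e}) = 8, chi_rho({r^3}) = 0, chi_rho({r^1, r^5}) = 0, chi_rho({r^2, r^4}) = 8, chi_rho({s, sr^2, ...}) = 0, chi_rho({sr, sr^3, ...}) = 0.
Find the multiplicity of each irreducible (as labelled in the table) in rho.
Multiplicities: chi_1: 2, chi_2: 2, chi_3: 2, chi_4: 2, chi_5: 0, chi_6: 0.

Reasoning: Use <chi_rho, chi> = (1/|G|) sum_C |C| * chi_rho(C) * conj(chi(C)) with |G| = 12 for each irreducible chi in the table:
  <chi_rho, chi_1> = (1/12)[1*(8)*conj(1) + 1*(0)*conj(1) + 2*(0)*conj(1) + 2*(8)*conj(1) + 3*(0)*conj(1) + 3*(0)*conj(1)]
      = (1/12)[(8) + (0) + (0) + (16) + (0) + (0)] = 24/12 = 2
  <chi_rho, chi_2> = (1/12)[1*(8)*conj(1) + 1*(0)*conj(1) + 2*(0)*conj(1) + 2*(8)*conj(1) + 3*(0)*conj(-1) + 3*(0)*conj(-1)]
      = (1/12)[(8) + (0) + (0) + (16) + (0) + (0)] = 24/12 = 2
  <chi_rho, chi_3> = (1/12)[1*(8)*conj(1) + 1*(0)*conj(-1) + 2*(0)*conj(-1) + 2*(8)*conj(1) + 3*(0)*conj(1) + 3*(0)*conj(-1)]
      = (1/12)[(8) + (0) + (0) + (16) + (0) + (0)] = 24/12 = 2
  <chi_rho, chi_4> = (1/12)[1*(8)*conj(1) + 1*(0)*conj(-1) + 2*(0)*conj(-1) + 2*(8)*conj(1) + 3*(0)*conj(-1) + 3*(0)*conj(1)]
      = (1/12)[(8) + (0) + (0) + (16) + (0) + (0)] = 24/12 = 2
  <chi_rho, chi_5> = (1/12)[1*(8)*conj(2) + 1*(0)*conj(-2) + 2*(0)*conj(1) + 2*(8)*conj(-1) + 3*(0)*conj(0) + 3*(0)*conj(0)]
      = (1/12)[(16) + (0) + (0) + (-16) + (0) + (0)] = 0/12 = 0
  <chi_rho, chi_6> = (1/12)[1*(8)*conj(2) + 1*(0)*conj(2) + 2*(0)*conj(-1) + 2*(8)*conj(-1) + 3*(0)*conj(0) + 3*(0)*conj(0)]
      = (1/12)[(16) + (0) + (0) + (-16) + (0) + (0)] = 0/12 = 0
Dimension check: dim(rho) = sum (mult * dim) = 2*1 + 2*1 + 2*1 + 2*1 + 0*2 + 0*2 = 8 = chi_rho(e) = 8.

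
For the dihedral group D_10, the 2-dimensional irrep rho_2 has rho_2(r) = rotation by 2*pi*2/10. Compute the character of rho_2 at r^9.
chi_{rho_2}(r^9) = 2*cos(2*pi*2*9/10) = -1/2 + sqrt(5)/2

Proof sketch: rho_2(r^9) is rotation by angle 2*pi*2*9/10, whose trace is 2*cos(2*pi*2*9/10) = -1/2 + sqrt(5)/2.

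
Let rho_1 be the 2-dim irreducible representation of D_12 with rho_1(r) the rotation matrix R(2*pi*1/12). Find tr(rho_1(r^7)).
chi_{rho_1}(r^7) = 2*cos(2*pi*1*7/12) = -sqrt(3)

Argument: rho_1(r^7) is rotation by angle 2*pi*1*7/12, whose trace is 2*cos(2*pi*1*7/12) = -sqrt(3).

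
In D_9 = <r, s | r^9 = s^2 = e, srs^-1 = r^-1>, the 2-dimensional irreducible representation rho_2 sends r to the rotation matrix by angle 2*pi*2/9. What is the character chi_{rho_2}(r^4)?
chi_{rho_2}(r^4) = 2*cos(2*pi*2*4/9) = 2*cos(2*pi/9)

Argument: rho_2(r^4) is rotation by angle 2*pi*2*4/9, whose trace is 2*cos(2*pi*2*4/9) = 2*cos(2*pi/9).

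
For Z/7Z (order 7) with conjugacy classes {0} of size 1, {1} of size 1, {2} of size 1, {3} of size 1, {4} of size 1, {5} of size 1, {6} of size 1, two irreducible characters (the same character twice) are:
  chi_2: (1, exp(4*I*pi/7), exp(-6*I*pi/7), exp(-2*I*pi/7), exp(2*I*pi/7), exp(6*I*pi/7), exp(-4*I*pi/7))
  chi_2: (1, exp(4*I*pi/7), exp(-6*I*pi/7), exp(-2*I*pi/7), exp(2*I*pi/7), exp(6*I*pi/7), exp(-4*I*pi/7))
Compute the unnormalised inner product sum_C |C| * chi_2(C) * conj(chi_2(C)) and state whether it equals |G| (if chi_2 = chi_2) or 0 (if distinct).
Sum = 7 = |G| = 7; so <chi_2, chi_2> = 1 (norm-1 confirms irreducibility).

Argument: Compute term by term over conjugacy classes (|C| * chi_2(C) * conj(chi_2(C))):
  1*(1)*conj(1) + 1*(exp(4*I*pi/7))*conj(exp(4*I*pi/7)) + 1*(exp(-6*I*pi/7))*conj(exp(-6*I*pi/7)) + 1*(exp(-2*I*pi/7))*conj(exp(-2*I*pi/7)) + 1*(exp(2*I*pi/7))*conj(exp(2*I*pi/7)) + 1*(exp(6*I*pi/7))*conj(exp(6*I*pi/7)) + 1*(exp(-4*I*pi/7))*conj(exp(-4*I*pi/7))
  = (1) + (1) + (1) + (1) + (1) + (1) + (1)
  = 7.
(Exp terms are combined using exp(i*s)*conj(exp(i*t)) = exp(i*(s-t)), and sums of them are collapsed using the identity that for every m > 1 the m distinct m-th roots of unity sum to 0, e.g. 1 + exp(2*I*pi/3) + exp(-2*I*pi/3) = 0.)
Dividing by |G| = 7 gives 7/7 = 1, matching the row-orthogonality relation <chi_2, chi_2> = [chi_2 = chi_2].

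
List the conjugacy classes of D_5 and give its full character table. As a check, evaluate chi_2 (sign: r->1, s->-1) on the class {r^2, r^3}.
Conjugacy classes: {e} of size 1, {r^1, r^4} of size 2, {r^2, r^3} of size 2, {s, sr, ..., sr^4} of size 5.
Character table:
  irrep \ class              {e} (size 1)  {r^1, r^4} (size 2)  {r^2, r^3} (size 2)  {s, sr, ..., sr^4} (size 5)
  chi_1 (triv)               1             1                    1                    1                          
  chi_2 (sign: r->1, s->-1)  1             1                    1                    -1                         
  chi_3 (2d, j=1)            2             -1/2 + sqrt(5)/2     -sqrt(5)/2 - 1/2     0                          
  chi_4 (2d, j=2)            2             -sqrt(5)/2 - 1/2     -1/2 + sqrt(5)/2     0                          

Spot check: chi_2 (sign: r->1, s->-1) on {r^2, r^3} = 1.

Details: D_5 has order 2*5 = 10 with 4 conjugacy classes, hence 4 irreducibles. Sum of squared dims 1 + 1 + 4 + 4 = 10 = |G|. Linear characters come from the abelianisation; the 2-dimensional irreps have character r^k -> 2*cos(2*pi*j*k/5), reflections -> 0.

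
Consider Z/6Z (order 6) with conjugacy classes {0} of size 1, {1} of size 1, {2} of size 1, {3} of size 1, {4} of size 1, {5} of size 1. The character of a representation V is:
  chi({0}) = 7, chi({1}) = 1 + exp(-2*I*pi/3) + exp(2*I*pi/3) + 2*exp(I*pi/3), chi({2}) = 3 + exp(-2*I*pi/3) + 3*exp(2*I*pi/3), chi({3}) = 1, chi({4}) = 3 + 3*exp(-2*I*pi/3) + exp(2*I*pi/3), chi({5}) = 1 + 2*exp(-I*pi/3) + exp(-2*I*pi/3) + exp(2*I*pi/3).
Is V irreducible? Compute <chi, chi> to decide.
Not irreducible (reducible): <chi, chi> = 11 > 1.

Solution. <chi, chi> = (1/|G|) sum_C |C| * |chi(C)|^2 = (1/6)[1*|7|^2 + 1*|1 + exp(-2*I*pi/3) + exp(2*I*pi/3) + 2*exp(I*pi/3)|^2 + 1*|3 + exp(-2*I*pi/3) + 3*exp(2*I*pi/3)|^2 + 1*|1|^2 + 1*|3 + 3*exp(-2*I*pi/3) + exp(2*I*pi/3)|^2 + 1*|1 + 2*exp(-I*pi/3) + exp(-2*I*pi/3) + exp(2*I*pi/3)|^2]
  = (1/6)[(49) + (4) + (4) + (1) + (4) + (4)] = 66/6 = 11.
(Exp terms are combined using exp(i*s)*conj(exp(i*t)) = exp(i*(s-t)), and sums of them are collapsed using the identity that for every m > 1 the m distinct m-th roots of unity sum to 0, e.g. 1 + exp(2*I*pi/3) + exp(-2*I*pi/3) = 0.)
A character is irreducible iff <chi, chi> = 1, so this representation is reducible.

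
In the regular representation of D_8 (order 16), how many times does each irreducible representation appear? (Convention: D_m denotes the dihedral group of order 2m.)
Each irreducible V_i of dimension d_i appears with multiplicity d_i, i.e. rho_reg = (direct sum over all irreducibles V_i) d_i V_i. The irreducible dimensions for D_8 are 1, 1, 1, 1, 2, 2, 2: 4 irreducibles of dimension 1, each with multiplicity 1; 3 irreducibles of dimension 2, each with multiplicity 2. Total dimension 4*1*1 + 3*2*2 = 16 = |G|.

General theorem: in the regular representation of a finite group G, each irreducible appears with multiplicity equal to its dimension. Check: dim(rho_reg) = sum d_i^2 = 1 + 1 + 1 + 1 + 4 + 4 + 4 = 16 = |G|.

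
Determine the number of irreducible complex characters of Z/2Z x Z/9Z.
18

Why: The number of irreducible complex representations of a finite group equals its number of conjugacy classes. Z/2Z x Z/9Z is abelian of order 18, so every element is its own conjugacy class: 18 classes, so Z/2Z x Z/9Z (order 18) has exactly 18 irreducible complex representations.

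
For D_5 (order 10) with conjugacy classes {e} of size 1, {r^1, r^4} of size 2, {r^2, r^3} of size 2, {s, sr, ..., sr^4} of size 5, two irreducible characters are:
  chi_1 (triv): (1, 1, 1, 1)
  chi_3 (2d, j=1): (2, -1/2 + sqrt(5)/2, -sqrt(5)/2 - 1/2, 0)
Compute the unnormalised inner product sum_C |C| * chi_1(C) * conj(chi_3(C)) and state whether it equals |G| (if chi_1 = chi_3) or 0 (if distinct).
Sum = 0; so <chi_1, chi_3> = 0 (distinct irreducibles are orthogonal).

Solution. Compute term by term over conjugacy classes (|C| * chi_1(C) * conj(chi_3(C))):
  1*(1)*conj(2) + 2*(1)*conj(-1/2 + sqrt(5)/2) + 2*(1)*conj(-sqrt(5)/2 - 1/2) + 5*(1)*conj(0)
  = (2) + (-1 + sqrt(5)) + (-sqrt(5) - 1) + (0)
  = 0.
Dividing by |G| = 10 gives 0/10 = 0, matching the row-orthogonality relation <chi_1, chi_3> = [chi_1 = chi_3].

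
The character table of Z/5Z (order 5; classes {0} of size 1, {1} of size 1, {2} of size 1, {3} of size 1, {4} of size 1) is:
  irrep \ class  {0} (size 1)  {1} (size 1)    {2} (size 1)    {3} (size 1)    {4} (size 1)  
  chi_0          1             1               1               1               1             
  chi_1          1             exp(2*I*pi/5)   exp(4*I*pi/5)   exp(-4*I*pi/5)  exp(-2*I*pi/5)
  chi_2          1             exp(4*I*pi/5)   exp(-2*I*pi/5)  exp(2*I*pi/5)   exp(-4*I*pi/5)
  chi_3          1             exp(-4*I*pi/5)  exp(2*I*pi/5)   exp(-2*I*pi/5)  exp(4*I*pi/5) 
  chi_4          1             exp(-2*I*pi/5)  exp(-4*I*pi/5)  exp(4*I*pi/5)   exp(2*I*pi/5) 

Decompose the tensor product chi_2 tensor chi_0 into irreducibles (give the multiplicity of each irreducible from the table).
chi_2 tensor chi_0 = chi_2 (all other irreducibles have multiplicity 0).

Working: The character of a tensor product is the pointwise product (chi_2 * chi_0)(C) = chi_2(C) * chi_0(C):
  {0}: (1)*(1), {1}: (exp(4*I*pi/5))*(1), {2}: (exp(-2*I*pi/5))*(1), {3}: (exp(2*I*pi/5))*(1), {4}: (exp(-4*I*pi/5))*(1)
so (chi_2 * chi_0) takes values
  {0} -> 1, {1} -> exp(4*I*pi/5), {2} -> exp(-2*I*pi/5), {3} -> exp(2*I*pi/5), {4} -> exp(-4*I*pi/5).
Now take the inner product of this character with each irreducible chi from the table, <chi_2*chi_0, chi> = (1/5) sum_C |C| (chi_2*chi_0)(C) conj(chi(C)):
  <chi_2*chi_0, chi_0> = (1/5)[1*(1)*conj(1) + 1*(exp(4*I*pi/5))*conj(1) + 1*(exp(-2*I*pi/5))*conj(1) + 1*(exp(2*I*pi/5))*conj(1) + 1*(exp(-4*I*pi/5))*conj(1)]
      = (1/5)[(1) + (exp(4*I*pi/5)) + (exp(-2*I*pi/5)) + (exp(2*I*pi/5)) + (exp(-4*I*pi/5))] = 0/5 = 0
  <chi_2*chi_0, chi_1> = (1/5)[1*(1)*conj(1) + 1*(exp(4*I*pi/5))*conj(exp(2*I*pi/5)) + 1*(exp(-2*I*pi/5))*conj(exp(4*I*pi/5)) + 1*(exp(2*I*pi/5))*conj(exp(-4*I*pi/5)) + 1*(exp(-4*I*pi/5))*conj(exp(-2*I*pi/5))]
      = (1/5)[(1) + (exp(2*I*pi/5)) + (exp(4*I*pi/5)) + (exp(-4*I*pi/5)) + (exp(-2*I*pi/5))] = 0/5 = 0
  <chi_2*chi_0, chi_2> = (1/5)[1*(1)*conj(1) + 1*(exp(4*I*pi/5))*conj(exp(4*I*pi/5)) + 1*(exp(-2*I*pi/5))*conj(exp(-2*I*pi/5)) + 1*(exp(2*I*pi/5))*conj(exp(2*I*pi/5)) + 1*(exp(-4*I*pi/5))*conj(exp(-4*I*pi/5))]
      = (1/5)[(1) + (1) + (1) + (1) + (1)] = 5/5 = 1
  <chi_2*chi_0, chi_3> = (1/5)[1*(1)*conj(1) + 1*(exp(4*I*pi/5))*conj(exp(-4*I*pi/5)) + 1*(exp(-2*I*pi/5))*conj(exp(2*I*pi/5)) + 1*(exp(2*I*pi/5))*conj(exp(-2*I*pi/5)) + 1*(exp(-4*I*pi/5))*conj(exp(4*I*pi/5))]
      = (1/5)[(1) + (exp(-2*I*pi/5)) + (exp(-4*I*pi/5)) + (exp(4*I*pi/5)) + (exp(2*I*pi/5))] = 0/5 = 0
  <chi_2*chi_0, chi_4> = (1/5)[1*(1)*conj(1) + 1*(exp(4*I*pi/5))*conj(exp(-2*I*pi/5)) + 1*(exp(-2*I*pi/5))*conj(exp(-4*I*pi/5)) + 1*(exp(2*I*pi/5))*conj(exp(4*I*pi/5)) + 1*(exp(-4*I*pi/5))*conj(exp(2*I*pi/5))]
      = (1/5)[(1) + (exp(-4*I*pi/5)) + (exp(2*I*pi/5)) + (exp(-2*I*pi/5)) + (exp(4*I*pi/5))] = 0/5 = 0
(Exp terms are combined using exp(i*s)*conj(exp(i*t)) = exp(i*(s-t)), and sums of them are collapsed using the identity that for every m > 1 the m distinct m-th roots of unity sum to 0, e.g. 1 + exp(2*I*pi/3) + exp(-2*I*pi/3) = 0.)
Hence the multiplicities are chi_2: 1. Dimension check: dim(chi_2)*dim(chi_0) = 1*1 = 1 and sum (mult * dim) = 1*1 = 1.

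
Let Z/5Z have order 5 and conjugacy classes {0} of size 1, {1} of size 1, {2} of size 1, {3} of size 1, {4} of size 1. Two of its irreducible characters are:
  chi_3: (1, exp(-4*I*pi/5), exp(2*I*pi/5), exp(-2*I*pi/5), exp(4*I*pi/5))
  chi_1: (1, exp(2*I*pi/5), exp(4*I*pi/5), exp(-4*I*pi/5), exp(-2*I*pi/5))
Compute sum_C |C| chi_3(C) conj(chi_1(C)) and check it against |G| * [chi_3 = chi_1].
Sum = 0; so <chi_3, chi_1> = 0 (distinct irreducibles are orthogonal).

Justification: Compute term by term over conjugacy classes (|C| * chi_3(C) * conj(chi_1(C))):
  1*(1)*conj(1) + 1*(exp(-4*I*pi/5))*conj(exp(2*I*pi/5)) + 1*(exp(2*I*pi/5))*conj(exp(4*I*pi/5)) + 1*(exp(-2*I*pi/5))*conj(exp(-4*I*pi/5)) + 1*(exp(4*I*pi/5))*conj(exp(-2*I*pi/5))
  = (1) + (exp(4*I*pi/5)) + (exp(-2*I*pi/5)) + (exp(2*I*pi/5)) + (exp(-4*I*pi/5))
  = 0.
(Exp terms are combined using exp(i*s)*conj(exp(i*t)) = exp(i*(s-t)), and sums of them are collapsed using the identity that for every m > 1 the m distinct m-th roots of unity sum to 0, e.g. 1 + exp(2*I*pi/3) + exp(-2*I*pi/3) = 0.)
Dividing by |G| = 5 gives 0/5 = 0, matching the row-orthogonality relation <chi_3, chi_1> = [chi_3 = chi_1].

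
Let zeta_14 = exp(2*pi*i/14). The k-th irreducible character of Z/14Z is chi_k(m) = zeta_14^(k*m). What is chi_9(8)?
chi_9(8) = zeta_14^72 = exp(2*I*pi/7)

Solution. chi_9(8) = zeta_14^(9*8) = zeta_14^72. Since zeta_14^14 = 1, this equals zeta_14^2 = exp(2*pi*i*2/14) = exp(2*I*pi/7).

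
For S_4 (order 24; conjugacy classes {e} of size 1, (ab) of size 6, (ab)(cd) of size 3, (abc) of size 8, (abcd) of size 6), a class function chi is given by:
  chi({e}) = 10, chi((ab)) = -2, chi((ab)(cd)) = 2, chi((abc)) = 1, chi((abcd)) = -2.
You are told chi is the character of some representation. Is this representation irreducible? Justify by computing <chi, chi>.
Not irreducible (reducible): <chi, chi> = 7 > 1.

Proof sketch: <chi, chi> = (1/|G|) sum_C |C| * |chi(C)|^2 = (1/24)[1*|10|^2 + 6*|-2|^2 + 3*|2|^2 + 8*|1|^2 + 6*|-2|^2]
  = (1/24)[(100) + (24) + (12) + (8) + (24)] = 168/24 = 7.
A character is irreducible iff <chi, chi> = 1, so this representation is reducible.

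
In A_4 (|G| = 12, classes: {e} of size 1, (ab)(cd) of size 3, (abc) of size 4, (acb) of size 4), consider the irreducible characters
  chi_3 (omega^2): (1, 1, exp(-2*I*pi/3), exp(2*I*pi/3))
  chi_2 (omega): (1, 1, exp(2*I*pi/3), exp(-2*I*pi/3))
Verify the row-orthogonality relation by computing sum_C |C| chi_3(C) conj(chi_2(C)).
Sum = 0; so <chi_3, chi_2> = 0 (distinct irreducibles are orthogonal).

Solution. Compute term by term over conjugacy classes (|C| * chi_3(C) * conj(chi_2(C))):
  1*(1)*conj(1) + 3*(1)*conj(1) + 4*(exp(-2*I*pi/3))*conj(exp(2*I*pi/3)) + 4*(exp(2*I*pi/3))*conj(exp(-2*I*pi/3))
  = (1) + (3) + (4*exp(2*I*pi/3)) + (4*exp(-2*I*pi/3))
  = 0.
(Exp terms are combined using exp(i*s)*conj(exp(i*t)) = exp(i*(s-t)), and sums of them are collapsed using the identity that for every m > 1 the m distinct m-th roots of unity sum to 0, e.g. 1 + exp(2*I*pi/3) + exp(-2*I*pi/3) = 0.)
Dividing by |G| = 12 gives 0/12 = 0, matching the row-orthogonality relation <chi_3, chi_2> = [chi_3 = chi_2].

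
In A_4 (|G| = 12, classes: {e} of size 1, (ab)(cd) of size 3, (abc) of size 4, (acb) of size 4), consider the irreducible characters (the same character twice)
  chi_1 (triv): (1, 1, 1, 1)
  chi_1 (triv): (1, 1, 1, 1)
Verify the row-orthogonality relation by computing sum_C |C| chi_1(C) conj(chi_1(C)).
Sum = 12 = |G| = 12; so <chi_1, chi_1> = 1 (norm-1 confirms irreducibility).

Solution. Compute term by term over conjugacy classes (|C| * chi_1(C) * conj(chi_1(C))):
  1*(1)*conj(1) + 3*(1)*conj(1) + 4*(1)*conj(1) + 4*(1)*conj(1)
  = (1) + (3) + (4) + (4)
  = 12.
(Exp terms are combined using exp(i*s)*conj(exp(i*t)) = exp(i*(s-t)), and sums of them are collapsed using the identity that for every m > 1 the m distinct m-th roots of unity sum to 0, e.g. 1 + exp(2*I*pi/3) + exp(-2*I*pi/3) = 0.)
Dividing by |G| = 12 gives 12/12 = 1, matching the row-orthogonality relation <chi_1, chi_1> = [chi_1 = chi_1].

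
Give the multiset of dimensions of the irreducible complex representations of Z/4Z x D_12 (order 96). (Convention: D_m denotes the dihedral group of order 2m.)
Dimensions: 1, 1, 1, 1, 1, 1, 1, 1, 1, 1, 1, 1, 1, 1, 1, 1, 2, 2, 2, 2, 2, 2, 2, 2, 2, 2, 2, 2, 2, 2, 2, 2, 2, 2, 2, 2

Argument: There are 36 irreducibles (= number of conjugacy classes). Their dimensions d_i satisfy sum d_i^2 = |G| = 96: 1 + 1 + 1 + 1 + 1 + 1 + 1 + 1 + 1 + 1 + 1 + 1 + 1 + 1 + 1 + 1 + 4 + 4 + 4 + 4 + 4 + 4 + 4 + 4 + 4 + 4 + 4 + 4 + 4 + 4 + 4 + 4 + 4 + 4 + 4 + 4 = 96. (For the product with Z/4Z: each of the 4 1-dim characters of Z/4Z tensors with each irrep of D_12, giving 4 copies of each D_12-dimension.)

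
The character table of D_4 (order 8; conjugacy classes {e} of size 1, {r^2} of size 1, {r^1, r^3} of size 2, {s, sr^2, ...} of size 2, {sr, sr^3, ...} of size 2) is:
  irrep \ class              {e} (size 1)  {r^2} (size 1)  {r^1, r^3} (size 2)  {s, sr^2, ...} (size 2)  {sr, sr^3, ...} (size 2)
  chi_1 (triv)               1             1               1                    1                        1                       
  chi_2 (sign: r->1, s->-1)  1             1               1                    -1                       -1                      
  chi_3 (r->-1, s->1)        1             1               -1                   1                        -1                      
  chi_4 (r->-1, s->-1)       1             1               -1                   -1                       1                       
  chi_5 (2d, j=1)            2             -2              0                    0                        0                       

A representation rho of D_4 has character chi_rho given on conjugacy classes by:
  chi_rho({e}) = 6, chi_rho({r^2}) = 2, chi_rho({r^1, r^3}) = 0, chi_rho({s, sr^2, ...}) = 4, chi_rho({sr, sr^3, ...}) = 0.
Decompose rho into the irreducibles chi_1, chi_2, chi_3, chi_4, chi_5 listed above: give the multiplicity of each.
Multiplicities: chi_1: 2, chi_2: 0, chi_3: 2, chi_4: 0, chi_5: 1.

Proof sketch: Use <chi_rho, chi> = (1/|G|) sum_C |C| * chi_rho(C) * conj(chi(C)) with |G| = 8 for each irreducible chi in the table:
  <chi_rho, chi_1> = (1/8)[1*(6)*conj(1) + 1*(2)*conj(1) + 2*(0)*conj(1) + 2*(4)*conj(1) + 2*(0)*conj(1)]
      = (1/8)[(6) + (2) + (0) + (8) + (0)] = 16/8 = 2
  <chi_rho, chi_2> = (1/8)[1*(6)*conj(1) + 1*(2)*conj(1) + 2*(0)*conj(1) + 2*(4)*conj(-1) + 2*(0)*conj(-1)]
      = (1/8)[(6) + (2) + (0) + (-8) + (0)] = 0/8 = 0
  <chi_rho, chi_3> = (1/8)[1*(6)*conj(1) + 1*(2)*conj(1) + 2*(0)*conj(-1) + 2*(4)*conj(1) + 2*(0)*conj(-1)]
      = (1/8)[(6) + (2) + (0) + (8) + (0)] = 16/8 = 2
  <chi_rho, chi_4> = (1/8)[1*(6)*conj(1) + 1*(2)*conj(1) + 2*(0)*conj(-1) + 2*(4)*conj(-1) + 2*(0)*conj(1)]
      = (1/8)[(6) + (2) + (0) + (-8) + (0)] = 0/8 = 0
  <chi_rho, chi_5> = (1/8)[1*(6)*conj(2) + 1*(2)*conj(-2) + 2*(0)*conj(0) + 2*(4)*conj(0) + 2*(0)*conj(0)]
      = (1/8)[(12) + (-4) + (0) + (0) + (0)] = 8/8 = 1
Dimension check: dim(rho) = sum (mult * dim) = 2*1 + 0*1 + 2*1 + 0*1 + 1*2 = 6 = chi_rho(e) = 6.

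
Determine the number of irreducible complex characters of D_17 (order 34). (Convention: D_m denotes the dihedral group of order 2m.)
10

Argument: The number of irreducible complex representations of a finite group equals its number of conjugacy classes. D_17 has 10 conjugacy classes ((n+3)/2 for n odd), so D_17 (order 34) has exactly 10 irreducible complex representations.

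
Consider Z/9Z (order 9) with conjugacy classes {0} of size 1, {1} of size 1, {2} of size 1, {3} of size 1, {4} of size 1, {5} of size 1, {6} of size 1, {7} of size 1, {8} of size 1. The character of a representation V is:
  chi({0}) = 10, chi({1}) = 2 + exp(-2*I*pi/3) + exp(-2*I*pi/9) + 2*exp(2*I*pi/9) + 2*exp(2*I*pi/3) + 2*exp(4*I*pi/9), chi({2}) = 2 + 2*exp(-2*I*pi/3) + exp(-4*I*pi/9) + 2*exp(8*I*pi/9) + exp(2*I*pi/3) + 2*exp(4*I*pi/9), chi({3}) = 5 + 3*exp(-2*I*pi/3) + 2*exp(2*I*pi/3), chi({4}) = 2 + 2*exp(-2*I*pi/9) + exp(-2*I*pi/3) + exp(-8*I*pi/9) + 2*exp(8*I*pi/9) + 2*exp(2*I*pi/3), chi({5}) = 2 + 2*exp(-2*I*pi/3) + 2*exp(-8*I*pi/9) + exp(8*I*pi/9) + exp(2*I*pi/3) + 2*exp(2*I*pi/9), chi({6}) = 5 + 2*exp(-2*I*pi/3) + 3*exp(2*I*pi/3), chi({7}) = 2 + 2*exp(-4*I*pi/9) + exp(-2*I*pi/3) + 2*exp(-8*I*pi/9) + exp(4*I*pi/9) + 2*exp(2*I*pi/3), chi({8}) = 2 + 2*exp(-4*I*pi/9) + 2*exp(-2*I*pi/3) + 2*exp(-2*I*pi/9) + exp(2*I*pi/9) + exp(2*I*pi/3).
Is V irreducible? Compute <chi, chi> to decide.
Not irreducible (reducible): <chi, chi> = 18 > 1.

Working: <chi, chi> = (1/|G|) sum_C |C| * |chi(C)|^2 = (1/9)[1*|10|^2 + 1*|2 + exp(-2*I*pi/3) + exp(-2*I*pi/9) + 2*exp(2*I*pi/9) + 2*exp(2*I*pi/3) + 2*exp(4*I*pi/9)|^2 + 1*|2 + 2*exp(-2*I*pi/3) + exp(-4*I*pi/9) + 2*exp(8*I*pi/9) + exp(2*I*pi/3) + 2*exp(4*I*pi/9)|^2 + 1*|5 + 3*exp(-2*I*pi/3) + 2*exp(2*I*pi/3)|^2 + 1*|2 + 2*exp(-2*I*pi/9) + exp(-2*I*pi/3) + exp(-8*I*pi/9) + 2*exp(8*I*pi/9) + 2*exp(2*I*pi/3)|^2 + 1*|2 + 2*exp(-2*I*pi/3) + 2*exp(-8*I*pi/9) + exp(8*I*pi/9) + exp(2*I*pi/3) + 2*exp(2*I*pi/9)|^2 + 1*|5 + 2*exp(-2*I*pi/3) + 3*exp(2*I*pi/3)|^2 + 1*|2 + 2*exp(-4*I*pi/9) + exp(-2*I*pi/3) + 2*exp(-8*I*pi/9) + exp(4*I*pi/9) + 2*exp(2*I*pi/3)|^2 + 1*|2 + 2*exp(-4*I*pi/9) + 2*exp(-2*I*pi/3) + 2*exp(-2*I*pi/9) + exp(2*I*pi/9) + exp(2*I*pi/3)|^2]
  = (1/9)[(100) + (18 + 11*exp(-4*I*pi/9) + 14*exp(-2*I*pi/9) + 10*exp(-2*I*pi/3) + 6*exp(-8*I*pi/9) + 6*exp(8*I*pi/9) + 10*exp(2*I*pi/3) + 14*exp(2*I*pi/9) + 11*exp(4*I*pi/9)) + (18 + 14*exp(-4*I*pi/9) + 10*exp(-2*I*pi/3) + 6*exp(-2*I*pi/9) + 11*exp(-8*I*pi/9) + 11*exp(8*I*pi/9) + 6*exp(2*I*pi/9) + 10*exp(2*I*pi/3) + 14*exp(4*I*pi/9)) + (7) + (18 + 10*exp(-2*I*pi/3) + 11*exp(-2*I*pi/9) + 6*exp(-4*I*pi/9) + 14*exp(-8*I*pi/9) + 14*exp(8*I*pi/9) + 6*exp(4*I*pi/9) + 11*exp(2*I*pi/9) + 10*exp(2*I*pi/3)) + (18 + 10*exp(-2*I*pi/3) + 11*exp(-2*I*pi/9) + 6*exp(-4*I*pi/9) + 14*exp(-8*I*pi/9) + 14*exp(8*I*pi/9) + 6*exp(4*I*pi/9) + 11*exp(2*I*pi/9) + 10*exp(2*I*pi/3)) + (7) + (18 + 14*exp(-4*I*pi/9) + 10*exp(-2*I*pi/3) + 6*exp(-2*I*pi/9) + 11*exp(-8*I*pi/9) + 11*exp(8*I*pi/9) + 6*exp(2*I*pi/9) + 10*exp(2*I*pi/3) + 14*exp(4*I*pi/9)) + (18 + 11*exp(-4*I*pi/9) + 14*exp(-2*I*pi/9) + 10*exp(-2*I*pi/3) + 6*exp(-8*I*pi/9) + 6*exp(8*I*pi/9) + 10*exp(2*I*pi/3) + 14*exp(2*I*pi/9) + 11*exp(4*I*pi/9))] = 162/9 = 18.
(Exp terms are combined using exp(i*s)*conj(exp(i*t)) = exp(i*(s-t)), and sums of them are collapsed using the identity that for every m > 1 the m distinct m-th roots of unity sum to 0, e.g. 1 + exp(2*I*pi/3) + exp(-2*I*pi/3) = 0.)
A character is irreducible iff <chi, chi> = 1, so this representation is reducible.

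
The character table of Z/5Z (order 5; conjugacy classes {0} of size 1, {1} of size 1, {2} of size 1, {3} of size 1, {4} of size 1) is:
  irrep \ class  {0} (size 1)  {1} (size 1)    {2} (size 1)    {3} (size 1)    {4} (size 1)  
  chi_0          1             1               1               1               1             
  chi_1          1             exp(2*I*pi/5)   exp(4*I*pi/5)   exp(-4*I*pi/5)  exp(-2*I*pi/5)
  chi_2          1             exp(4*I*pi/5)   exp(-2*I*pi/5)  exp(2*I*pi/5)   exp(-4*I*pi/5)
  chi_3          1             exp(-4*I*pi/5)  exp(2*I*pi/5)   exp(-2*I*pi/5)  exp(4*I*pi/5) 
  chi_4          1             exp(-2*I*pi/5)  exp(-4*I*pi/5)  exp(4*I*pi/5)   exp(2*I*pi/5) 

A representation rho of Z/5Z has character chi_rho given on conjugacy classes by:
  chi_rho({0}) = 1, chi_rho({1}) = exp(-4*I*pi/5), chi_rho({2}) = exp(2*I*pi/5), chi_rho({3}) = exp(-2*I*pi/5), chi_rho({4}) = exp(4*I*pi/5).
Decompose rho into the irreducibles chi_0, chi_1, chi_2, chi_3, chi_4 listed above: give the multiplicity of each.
Multiplicities: chi_0: 0, chi_1: 0, chi_2: 0, chi_3: 1, chi_4: 0.

Argument: Use <chi_rho, chi> = (1/|G|) sum_C |C| * chi_rho(C) * conj(chi(C)) with |G| = 5 for each irreducible chi in the table:
  <chi_rho, chi_0> = (1/5)[1*(1)*conj(1) + 1*(exp(-4*I*pi/5))*conj(1) + 1*(exp(2*I*pi/5))*conj(1) + 1*(exp(-2*I*pi/5))*conj(1) + 1*(exp(4*I*pi/5))*conj(1)]
      = (1/5)[(1) + (exp(-4*I*pi/5)) + (exp(2*I*pi/5)) + (exp(-2*I*pi/5)) + (exp(4*I*pi/5))] = 0/5 = 0
  <chi_rho, chi_1> = (1/5)[1*(1)*conj(1) + 1*(exp(-4*I*pi/5))*conj(exp(2*I*pi/5)) + 1*(exp(2*I*pi/5))*conj(exp(4*I*pi/5)) + 1*(exp(-2*I*pi/5))*conj(exp(-4*I*pi/5)) + 1*(exp(4*I*pi/5))*conj(exp(-2*I*pi/5))]
      = (1/5)[(1) + (exp(4*I*pi/5)) + (exp(-2*I*pi/5)) + (exp(2*I*pi/5)) + (exp(-4*I*pi/5))] = 0/5 = 0
  <chi_rho, chi_2> = (1/5)[1*(1)*conj(1) + 1*(exp(-4*I*pi/5))*conj(exp(4*I*pi/5)) + 1*(exp(2*I*pi/5))*conj(exp(-2*I*pi/5)) + 1*(exp(-2*I*pi/5))*conj(exp(2*I*pi/5)) + 1*(exp(4*I*pi/5))*conj(exp(-4*I*pi/5))]
      = (1/5)[(1) + (exp(2*I*pi/5)) + (exp(4*I*pi/5)) + (exp(-4*I*pi/5)) + (exp(-2*I*pi/5))] = 0/5 = 0
  <chi_rho, chi_3> = (1/5)[1*(1)*conj(1) + 1*(exp(-4*I*pi/5))*conj(exp(-4*I*pi/5)) + 1*(exp(2*I*pi/5))*conj(exp(2*I*pi/5)) + 1*(exp(-2*I*pi/5))*conj(exp(-2*I*pi/5)) + 1*(exp(4*I*pi/5))*conj(exp(4*I*pi/5))]
      = (1/5)[(1) + (1) + (1) + (1) + (1)] = 5/5 = 1
  <chi_rho, chi_4> = (1/5)[1*(1)*conj(1) + 1*(exp(-4*I*pi/5))*conj(exp(-2*I*pi/5)) + 1*(exp(2*I*pi/5))*conj(exp(-4*I*pi/5)) + 1*(exp(-2*I*pi/5))*conj(exp(4*I*pi/5)) + 1*(exp(4*I*pi/5))*conj(exp(2*I*pi/5))]
      = (1/5)[(1) + (exp(-2*I*pi/5)) + (exp(-4*I*pi/5)) + (exp(4*I*pi/5)) + (exp(2*I*pi/5))] = 0/5 = 0
(Exp terms are combined using exp(i*s)*conj(exp(i*t)) = exp(i*(s-t)), and sums of them are collapsed using the identity that for every m > 1 the m distinct m-th roots of unity sum to 0, e.g. 1 + exp(2*I*pi/3) + exp(-2*I*pi/3) = 0.)
Dimension check: dim(rho) = sum (mult * dim) = 0*1 + 0*1 + 0*1 + 1*1 + 0*1 = 1 = chi_rho(e) = 1.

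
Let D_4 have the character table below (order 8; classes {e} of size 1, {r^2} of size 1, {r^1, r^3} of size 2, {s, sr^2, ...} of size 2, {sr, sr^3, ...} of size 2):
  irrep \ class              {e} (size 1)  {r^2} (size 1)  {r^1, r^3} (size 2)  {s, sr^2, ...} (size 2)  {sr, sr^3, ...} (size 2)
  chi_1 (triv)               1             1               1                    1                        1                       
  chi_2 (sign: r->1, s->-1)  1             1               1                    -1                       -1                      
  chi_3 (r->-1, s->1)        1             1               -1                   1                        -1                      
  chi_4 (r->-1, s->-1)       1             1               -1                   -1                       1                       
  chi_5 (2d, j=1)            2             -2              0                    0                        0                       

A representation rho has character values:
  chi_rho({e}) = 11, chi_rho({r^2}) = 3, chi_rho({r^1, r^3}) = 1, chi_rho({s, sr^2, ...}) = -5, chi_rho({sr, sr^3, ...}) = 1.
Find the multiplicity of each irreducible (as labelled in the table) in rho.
Multiplicities: chi_1: 1, chi_2: 3, chi_3: 0, chi_4: 3, chi_5: 2.

Solution. Use <chi_rho, chi> = (1/|G|) sum_C |C| * chi_rho(C) * conj(chi(C)) with |G| = 8 for each irreducible chi in the table:
  <chi_rho, chi_1> = (1/8)[1*(11)*conj(1) + 1*(3)*conj(1) + 2*(1)*conj(1) + 2*(-5)*conj(1) + 2*(1)*conj(1)]
      = (1/8)[(11) + (3) + (2) + (-10) + (2)] = 8/8 = 1
  <chi_rho, chi_2> = (1/8)[1*(11)*conj(1) + 1*(3)*conj(1) + 2*(1)*conj(1) + 2*(-5)*conj(-1) + 2*(1)*conj(-1)]
      = (1/8)[(11) + (3) + (2) + (10) + (-2)] = 24/8 = 3
  <chi_rho, chi_3> = (1/8)[1*(11)*conj(1) + 1*(3)*conj(1) + 2*(1)*conj(-1) + 2*(-5)*conj(1) + 2*(1)*conj(-1)]
      = (1/8)[(11) + (3) + (-2) + (-10) + (-2)] = 0/8 = 0
  <chi_rho, chi_4> = (1/8)[1*(11)*conj(1) + 1*(3)*conj(1) + 2*(1)*conj(-1) + 2*(-5)*conj(-1) + 2*(1)*conj(1)]
      = (1/8)[(11) + (3) + (-2) + (10) + (2)] = 24/8 = 3
  <chi_rho, chi_5> = (1/8)[1*(11)*conj(2) + 1*(3)*conj(-2) + 2*(1)*conj(0) + 2*(-5)*conj(0) + 2*(1)*conj(0)]
      = (1/8)[(22) + (-6) + (0) + (0) + (0)] = 16/8 = 2
Dimension check: dim(rho) = sum (mult * dim) = 1*1 + 3*1 + 0*1 + 3*1 + 2*2 = 11 = chi_rho(e) = 11.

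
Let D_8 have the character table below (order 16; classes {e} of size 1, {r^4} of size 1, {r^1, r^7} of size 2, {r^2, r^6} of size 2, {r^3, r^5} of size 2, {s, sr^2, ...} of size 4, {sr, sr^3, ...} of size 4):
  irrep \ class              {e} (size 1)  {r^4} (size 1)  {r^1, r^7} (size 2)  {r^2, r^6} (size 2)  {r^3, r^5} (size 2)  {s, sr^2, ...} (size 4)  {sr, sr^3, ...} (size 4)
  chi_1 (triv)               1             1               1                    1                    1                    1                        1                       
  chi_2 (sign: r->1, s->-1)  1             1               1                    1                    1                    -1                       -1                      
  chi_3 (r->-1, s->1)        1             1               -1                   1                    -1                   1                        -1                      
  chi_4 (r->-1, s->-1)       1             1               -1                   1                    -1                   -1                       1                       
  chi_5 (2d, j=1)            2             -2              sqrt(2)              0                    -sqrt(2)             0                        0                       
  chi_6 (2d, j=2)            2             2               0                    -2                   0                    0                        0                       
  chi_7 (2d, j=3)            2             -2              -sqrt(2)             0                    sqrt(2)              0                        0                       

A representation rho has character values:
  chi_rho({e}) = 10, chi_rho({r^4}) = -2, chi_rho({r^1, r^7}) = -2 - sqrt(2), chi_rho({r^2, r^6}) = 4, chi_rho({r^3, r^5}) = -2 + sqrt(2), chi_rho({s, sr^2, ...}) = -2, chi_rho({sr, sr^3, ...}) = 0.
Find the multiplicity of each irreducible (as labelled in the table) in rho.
Multiplicities: chi_1: 0, chi_2: 1, chi_3: 1, chi_4: 2, chi_5: 1, chi_6: 0, chi_7: 2.

Explanation: Use <chi_rho, chi> = (1/|G|) sum_C |C| * chi_rho(C) * conj(chi(C)) with |G| = 16 for each irreducible chi in the table:
  <chi_rho, chi_1> = (1/16)[1*(10)*conj(1) + 1*(-2)*conj(1) + 2*(-2 - sqrt(2))*conj(1) + 2*(4)*conj(1) + 2*(-2 + sqrt(2))*conj(1) + 4*(-2)*conj(1) + 4*(0)*conj(1)]
      = (1/16)[(10) + (-2) + (-4 - 2*sqrt(2)) + (8) + (-4 + 2*sqrt(2)) + (-8) + (0)] = 0/16 = 0
  <chi_rho, chi_2> = (1/16)[1*(10)*conj(1) + 1*(-2)*conj(1) + 2*(-2 - sqrt(2))*conj(1) + 2*(4)*conj(1) + 2*(-2 + sqrt(2))*conj(1) + 4*(-2)*conj(-1) + 4*(0)*conj(-1)]
      = (1/16)[(10) + (-2) + (-4 - 2*sqrt(2)) + (8) + (-4 + 2*sqrt(2)) + (8) + (0)] = 16/16 = 1
  <chi_rho, chi_3> = (1/16)[1*(10)*conj(1) + 1*(-2)*conj(1) + 2*(-2 - sqrt(2))*conj(-1) + 2*(4)*conj(1) + 2*(-2 + sqrt(2))*conj(-1) + 4*(-2)*conj(1) + 4*(0)*conj(-1)]
      = (1/16)[(10) + (-2) + (2*sqrt(2) + 4) + (8) + (4 - 2*sqrt(2)) + (-8) + (0)] = 16/16 = 1
  <chi_rho, chi_4> = (1/16)[1*(10)*conj(1) + 1*(-2)*conj(1) + 2*(-2 - sqrt(2))*conj(-1) + 2*(4)*conj(1) + 2*(-2 + sqrt(2))*conj(-1) + 4*(-2)*conj(-1) + 4*(0)*conj(1)]
      = (1/16)[(10) + (-2) + (2*sqrt(2) + 4) + (8) + (4 - 2*sqrt(2)) + (8) + (0)] = 32/16 = 2
  <chi_rho, chi_5> = (1/16)[1*(10)*conj(2) + 1*(-2)*conj(-2) + 2*(-2 - sqrt(2))*conj(sqrt(2)) + 2*(4)*conj(0) + 2*(-2 + sqrt(2))*conj(-sqrt(2)) + 4*(-2)*conj(0) + 4*(0)*conj(0)]
      = (1/16)[(20) + (4) + (-4*sqrt(2) - 4) + (0) + (-4 + 4*sqrt(2)) + (0) + (0)] = 16/16 = 1
  <chi_rho, chi_6> = (1/16)[1*(10)*conj(2) + 1*(-2)*conj(2) + 2*(-2 - sqrt(2))*conj(0) + 2*(4)*conj(-2) + 2*(-2 + sqrt(2))*conj(0) + 4*(-2)*conj(0) + 4*(0)*conj(0)]
      = (1/16)[(20) + (-4) + (0) + (-16) + (0) + (0) + (0)] = 0/16 = 0
  <chi_rho, chi_7> = (1/16)[1*(10)*conj(2) + 1*(-2)*conj(-2) + 2*(-2 - sqrt(2))*conj(-sqrt(2)) + 2*(4)*conj(0) + 2*(-2 + sqrt(2))*conj(sqrt(2)) + 4*(-2)*conj(0) + 4*(0)*conj(0)]
      = (1/16)[(20) + (4) + (4 + 4*sqrt(2)) + (0) + (4 - 4*sqrt(2)) + (0) + (0)] = 32/16 = 2
Dimension check: dim(rho) = sum (mult * dim) = 0*1 + 1*1 + 1*1 + 2*1 + 1*2 + 0*2 + 2*2 = 10 = chi_rho(e) = 10.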